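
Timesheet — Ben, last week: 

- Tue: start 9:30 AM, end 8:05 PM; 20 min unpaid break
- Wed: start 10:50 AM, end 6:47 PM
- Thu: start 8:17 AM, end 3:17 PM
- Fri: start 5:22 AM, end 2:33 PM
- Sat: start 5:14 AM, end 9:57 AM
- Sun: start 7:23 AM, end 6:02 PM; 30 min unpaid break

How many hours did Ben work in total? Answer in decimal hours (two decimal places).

49.25 hours

Tue: 9:30 AM–8:05 PM = 10 h 35 min; less 20 min break → 10 h 15 min
Wed: 10:50 AM–6:47 PM = 7 h 57 min
Thu: 8:17 AM–3:17 PM = 7 h 0 min
Fri: 5:22 AM–2:33 PM = 9 h 11 min
Sat: 5:14 AM–9:57 AM = 4 h 43 min
Sun: 7:23 AM–6:02 PM = 10 h 39 min; less 30 min break → 10 h 9 min
Total: 10 h 15 min + 7 h 57 min + 7 h 0 min + 9 h 11 min + 4 h 43 min + 10 h 9 min = 49 h 15 min.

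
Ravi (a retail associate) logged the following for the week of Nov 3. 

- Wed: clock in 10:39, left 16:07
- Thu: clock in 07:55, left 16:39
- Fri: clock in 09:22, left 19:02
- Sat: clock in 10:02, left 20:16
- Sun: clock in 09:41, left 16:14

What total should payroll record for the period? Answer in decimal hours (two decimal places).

40.65 hours

Wed: 10:39–16:07 = 5 h 28 min
Thu: 07:55–16:39 = 8 h 44 min
Fri: 09:22–19:02 = 9 h 40 min
Sat: 10:02–20:16 = 10 h 14 min
Sun: 09:41–16:14 = 6 h 33 min
Total: 5 h 28 min + 8 h 44 min + 9 h 40 min + 10 h 14 min + 6 h 33 min = 40 h 39 min.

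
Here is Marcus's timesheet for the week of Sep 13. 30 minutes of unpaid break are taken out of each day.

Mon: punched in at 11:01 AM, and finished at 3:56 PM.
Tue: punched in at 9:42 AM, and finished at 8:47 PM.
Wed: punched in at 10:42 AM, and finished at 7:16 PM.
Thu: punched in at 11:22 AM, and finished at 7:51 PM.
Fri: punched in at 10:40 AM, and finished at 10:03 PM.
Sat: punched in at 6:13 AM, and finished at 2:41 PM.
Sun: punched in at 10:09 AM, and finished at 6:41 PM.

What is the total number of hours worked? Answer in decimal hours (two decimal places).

57.93 hours

Mon: 11:01 AM–3:56 PM = 4 h 55 min; less 30 min break → 4 h 25 min
Tue: 9:42 AM–8:47 PM = 11 h 5 min; less 30 min break → 10 h 35 min
Wed: 10:42 AM–7:16 PM = 8 h 34 min; less 30 min break → 8 h 4 min
Thu: 11:22 AM–7:51 PM = 8 h 29 min; less 30 min break → 7 h 59 min
Fri: 10:40 AM–10:03 PM = 11 h 23 min; less 30 min break → 10 h 53 min
Sat: 6:13 AM–2:41 PM = 8 h 28 min; less 30 min break → 7 h 58 min
Sun: 10:09 AM–6:41 PM = 8 h 32 min; less 30 min break → 8 h 2 min
Total: 4 h 25 min + 10 h 35 min + 8 h 4 min + 7 h 59 min + 10 h 53 min + 7 h 58 min + 8 h 2 min = 57 h 56 min.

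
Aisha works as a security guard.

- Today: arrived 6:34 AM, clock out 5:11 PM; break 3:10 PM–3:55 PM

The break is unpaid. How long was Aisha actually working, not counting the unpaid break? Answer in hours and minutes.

Today: 6:34 AM–5:11 PM = 10 h 37 min; less 45 min break → 9 h 52 min

9 h 52 min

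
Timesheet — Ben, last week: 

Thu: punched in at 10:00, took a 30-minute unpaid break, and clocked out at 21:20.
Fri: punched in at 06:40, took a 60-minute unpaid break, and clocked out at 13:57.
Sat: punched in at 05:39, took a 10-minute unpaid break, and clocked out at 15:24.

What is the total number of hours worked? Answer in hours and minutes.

26 h 42 min

Thu: 10:00–21:20 = 11 h 20 min; less 30 min break → 10 h 50 min
Fri: 06:40–13:57 = 7 h 17 min; less 60 min break → 6 h 17 min
Sat: 05:39–15:24 = 9 h 45 min; less 10 min break → 9 h 35 min
Total: 10 h 50 min + 6 h 17 min + 9 h 35 min = 26 h 42 min.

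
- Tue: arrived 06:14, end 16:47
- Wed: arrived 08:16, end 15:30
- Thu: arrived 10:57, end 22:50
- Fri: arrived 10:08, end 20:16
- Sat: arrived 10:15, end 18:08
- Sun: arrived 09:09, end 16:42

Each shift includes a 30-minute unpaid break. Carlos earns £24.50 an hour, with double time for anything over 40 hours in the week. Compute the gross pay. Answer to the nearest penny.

Tue: 06:14–16:47 = 10 h 33 min; less 30 min break → 10 h 3 min
Wed: 08:16–15:30 = 7 h 14 min; less 30 min break → 6 h 44 min
Thu: 10:57–22:50 = 11 h 53 min; less 30 min break → 11 h 23 min
Fri: 10:08–20:16 = 10 h 8 min; less 30 min break → 9 h 38 min
Sat: 10:15–18:08 = 7 h 53 min; less 30 min break → 7 h 23 min
Sun: 09:09–16:42 = 7 h 33 min; less 30 min break → 7 h 3 min
Total worked: 52 h 14 min = 3134 min.
Regular 40 h 0 min = 2400 min at £24.50/h; overtime 12 h 14 min = 734 min at £49.00/h.
Pay = (2400 × £24.50 + 734 × £49.00) ÷ 60 = £1579.43.

£1579.43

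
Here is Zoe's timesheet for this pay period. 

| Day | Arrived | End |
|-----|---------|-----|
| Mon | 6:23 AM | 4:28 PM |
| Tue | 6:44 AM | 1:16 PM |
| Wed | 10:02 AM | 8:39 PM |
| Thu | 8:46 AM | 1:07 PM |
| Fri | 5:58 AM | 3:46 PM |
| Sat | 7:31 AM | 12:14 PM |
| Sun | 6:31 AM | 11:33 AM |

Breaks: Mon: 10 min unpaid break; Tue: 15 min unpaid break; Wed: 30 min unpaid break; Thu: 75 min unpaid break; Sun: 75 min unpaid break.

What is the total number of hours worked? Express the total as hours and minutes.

47 h 43 min

Mon: 6:23 AM–4:28 PM = 10 h 5 min; less 10 min break → 9 h 55 min
Tue: 6:44 AM–1:16 PM = 6 h 32 min; less 15 min break → 6 h 17 min
Wed: 10:02 AM–8:39 PM = 10 h 37 min; less 30 min break → 10 h 7 min
Thu: 8:46 AM–1:07 PM = 4 h 21 min; less 75 min break → 3 h 6 min
Fri: 5:58 AM–3:46 PM = 9 h 48 min
Sat: 7:31 AM–12:14 PM = 4 h 43 min
Sun: 6:31 AM–11:33 AM = 5 h 2 min; less 75 min break → 3 h 47 min
Total: 9 h 55 min + 6 h 17 min + 10 h 7 min + 3 h 6 min + 9 h 48 min + 4 h 43 min + 3 h 47 min = 47 h 43 min.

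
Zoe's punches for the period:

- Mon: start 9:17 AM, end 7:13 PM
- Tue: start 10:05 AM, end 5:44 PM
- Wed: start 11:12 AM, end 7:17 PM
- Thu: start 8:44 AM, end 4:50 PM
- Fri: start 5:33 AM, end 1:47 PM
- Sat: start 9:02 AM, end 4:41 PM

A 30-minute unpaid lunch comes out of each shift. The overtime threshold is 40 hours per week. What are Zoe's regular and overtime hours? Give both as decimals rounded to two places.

Mon: 9:17 AM–7:13 PM = 9 h 56 min; less 30 min break → 9 h 26 min
Tue: 10:05 AM–5:44 PM = 7 h 39 min; less 30 min break → 7 h 9 min
Wed: 11:12 AM–7:17 PM = 8 h 5 min; less 30 min break → 7 h 35 min
Thu: 8:44 AM–4:50 PM = 8 h 6 min; less 30 min break → 7 h 36 min
Fri: 5:33 AM–1:47 PM = 8 h 14 min; less 30 min break → 7 h 44 min
Sat: 9:02 AM–4:41 PM = 7 h 39 min; less 30 min break → 7 h 9 min
Total worked: 46 h 39 min = 46.65 h.
Threshold 40 h → overtime 6 h 39 min, regular 40 h 0 min.

Regular 40.00 hours, overtime 6.65 hours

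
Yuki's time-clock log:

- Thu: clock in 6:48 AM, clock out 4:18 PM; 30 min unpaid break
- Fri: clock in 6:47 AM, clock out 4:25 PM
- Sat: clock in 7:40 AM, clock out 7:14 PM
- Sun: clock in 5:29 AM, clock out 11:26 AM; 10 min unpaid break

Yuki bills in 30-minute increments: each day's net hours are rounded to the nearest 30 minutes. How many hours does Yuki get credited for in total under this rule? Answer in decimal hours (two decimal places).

36.00 hours

Thu: 6:48 AM–4:18 PM = 9 h 30 min − 30 min = 9 h 0 min → rounds to 9 h 0 min
Fri: 6:47 AM–4:25 PM = 9 h 38 min → rounds to 9 h 30 min
Sat: 7:40 AM–7:14 PM = 11 h 34 min → rounds to 11 h 30 min
Sun: 5:29 AM–11:26 AM = 5 h 57 min − 10 min = 5 h 47 min → rounds to 6 h 0 min
Total credited: 36 h 0 min.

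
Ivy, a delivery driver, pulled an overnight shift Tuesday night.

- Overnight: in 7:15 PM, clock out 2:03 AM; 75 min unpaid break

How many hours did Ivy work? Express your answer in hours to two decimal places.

5.55 hours

Overnight: 7:15 PM → midnight = 4 h 45 min; midnight → 2:03 AM = 2 h 3 min; span 6 h 48 min; less 75 min break → 5 h 33 min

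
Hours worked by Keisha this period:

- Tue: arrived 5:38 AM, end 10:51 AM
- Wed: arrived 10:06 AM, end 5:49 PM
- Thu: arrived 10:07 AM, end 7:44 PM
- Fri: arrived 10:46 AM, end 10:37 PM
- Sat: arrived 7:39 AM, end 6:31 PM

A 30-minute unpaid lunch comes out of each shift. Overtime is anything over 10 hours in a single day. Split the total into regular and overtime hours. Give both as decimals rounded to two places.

Tue: 5:38 AM–10:51 AM = 5 h 13 min; less 30 min break → 4 h 43 min
Wed: 10:06 AM–5:49 PM = 7 h 43 min; less 30 min break → 7 h 13 min
Thu: 10:07 AM–7:44 PM = 9 h 37 min; less 30 min break → 9 h 7 min
Fri: 10:46 AM–10:37 PM = 11 h 51 min; less 30 min break → 11 h 21 min
Sat: 7:39 AM–6:31 PM = 10 h 52 min; less 30 min break → 10 h 22 min
Tue reg 4 h 43 min / OT 0 h 0 min; Wed reg 7 h 13 min / OT 0 h 0 min; Thu reg 9 h 7 min / OT 0 h 0 min; Fri reg 10 h 0 min / OT 1 h 21 min; Sat reg 10 h 0 min / OT 0 h 22 min.
Totals: regular 41 h 3 min, overtime 1 h 43 min.

Regular 41.05 hours, overtime 1.72 hours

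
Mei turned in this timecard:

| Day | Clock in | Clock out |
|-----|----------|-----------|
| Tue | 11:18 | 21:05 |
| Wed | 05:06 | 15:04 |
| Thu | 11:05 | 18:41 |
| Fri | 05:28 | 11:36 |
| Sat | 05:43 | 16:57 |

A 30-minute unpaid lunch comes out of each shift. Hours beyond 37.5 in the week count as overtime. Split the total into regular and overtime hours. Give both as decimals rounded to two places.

Tue: 11:18–21:05 = 9 h 47 min; less 30 min break → 9 h 17 min
Wed: 05:06–15:04 = 9 h 58 min; less 30 min break → 9 h 28 min
Thu: 11:05–18:41 = 7 h 36 min; less 30 min break → 7 h 6 min
Fri: 05:28–11:36 = 6 h 8 min; less 30 min break → 5 h 38 min
Sat: 05:43–16:57 = 11 h 14 min; less 30 min break → 10 h 44 min
Total worked: 42 h 13 min = 42.22 h.
Threshold 37.5 h → overtime 4 h 43 min, regular 37 h 30 min.

Regular 37.50 hours, overtime 4.72 hours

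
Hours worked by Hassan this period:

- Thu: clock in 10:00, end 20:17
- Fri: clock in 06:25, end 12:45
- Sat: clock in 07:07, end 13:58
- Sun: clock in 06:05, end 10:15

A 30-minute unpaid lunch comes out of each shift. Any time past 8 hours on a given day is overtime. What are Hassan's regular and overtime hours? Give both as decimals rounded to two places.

Regular 23.85 hours, overtime 1.78 hours

Thu: 10:00–20:17 = 10 h 17 min; less 30 min break → 9 h 47 min
Fri: 06:25–12:45 = 6 h 20 min; less 30 min break → 5 h 50 min
Sat: 07:07–13:58 = 6 h 51 min; less 30 min break → 6 h 21 min
Sun: 06:05–10:15 = 4 h 10 min; less 30 min break → 3 h 40 min
Thu reg 8 h 0 min / OT 1 h 47 min; Fri reg 5 h 50 min / OT 0 h 0 min; Sat reg 6 h 21 min / OT 0 h 0 min; Sun reg 3 h 40 min / OT 0 h 0 min.
Totals: regular 23 h 51 min, overtime 1 h 47 min.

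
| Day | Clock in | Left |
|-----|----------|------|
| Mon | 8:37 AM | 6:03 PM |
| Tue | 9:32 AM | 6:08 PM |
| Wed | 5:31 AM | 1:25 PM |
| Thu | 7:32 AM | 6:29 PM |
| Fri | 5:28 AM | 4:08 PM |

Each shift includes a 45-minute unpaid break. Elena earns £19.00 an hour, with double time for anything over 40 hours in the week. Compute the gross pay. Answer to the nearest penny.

£904.40

Mon: 8:37 AM–6:03 PM = 9 h 26 min; less 45 min break → 8 h 41 min
Tue: 9:32 AM–6:08 PM = 8 h 36 min; less 45 min break → 7 h 51 min
Wed: 5:31 AM–1:25 PM = 7 h 54 min; less 45 min break → 7 h 9 min
Thu: 7:32 AM–6:29 PM = 10 h 57 min; less 45 min break → 10 h 12 min
Fri: 5:28 AM–4:08 PM = 10 h 40 min; less 45 min break → 9 h 55 min
Total worked: 43 h 48 min = 2628 min.
Regular 40 h 0 min = 2400 min at £19.00/h; overtime 3 h 48 min = 228 min at £38.00/h.
Pay = (2400 × £19.00 + 228 × £38.00) ÷ 60 = £904.40.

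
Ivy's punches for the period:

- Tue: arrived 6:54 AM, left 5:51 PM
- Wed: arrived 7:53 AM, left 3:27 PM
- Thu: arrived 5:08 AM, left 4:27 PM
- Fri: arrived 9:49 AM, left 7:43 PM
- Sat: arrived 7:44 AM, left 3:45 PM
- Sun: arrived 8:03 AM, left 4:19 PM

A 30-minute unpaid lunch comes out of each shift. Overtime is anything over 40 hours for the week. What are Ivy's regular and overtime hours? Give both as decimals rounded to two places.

Tue: 6:54 AM–5:51 PM = 10 h 57 min; less 30 min break → 10 h 27 min
Wed: 7:53 AM–3:27 PM = 7 h 34 min; less 30 min break → 7 h 4 min
Thu: 5:08 AM–4:27 PM = 11 h 19 min; less 30 min break → 10 h 49 min
Fri: 9:49 AM–7:43 PM = 9 h 54 min; less 30 min break → 9 h 24 min
Sat: 7:44 AM–3:45 PM = 8 h 1 min; less 30 min break → 7 h 31 min
Sun: 8:03 AM–4:19 PM = 8 h 16 min; less 30 min break → 7 h 46 min
Total worked: 53 h 1 min = 53.02 h.
Threshold 40 h → overtime 13 h 1 min, regular 40 h 0 min.

Regular 40.00 hours, overtime 13.02 hours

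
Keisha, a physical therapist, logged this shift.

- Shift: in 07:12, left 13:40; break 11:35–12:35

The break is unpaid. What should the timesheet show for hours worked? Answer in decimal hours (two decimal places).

Shift: 07:12–13:40 = 6 h 28 min; less 60 min break → 5 h 28 min

5.47 hours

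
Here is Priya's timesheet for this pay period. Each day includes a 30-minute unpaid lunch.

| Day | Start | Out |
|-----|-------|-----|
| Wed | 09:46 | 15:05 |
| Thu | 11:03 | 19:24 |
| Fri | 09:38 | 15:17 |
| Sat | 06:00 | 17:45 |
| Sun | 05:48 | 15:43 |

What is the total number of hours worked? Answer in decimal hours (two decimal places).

Wed: 09:46–15:05 = 5 h 19 min; less 30 min break → 4 h 49 min
Thu: 11:03–19:24 = 8 h 21 min; less 30 min break → 7 h 51 min
Fri: 09:38–15:17 = 5 h 39 min; less 30 min break → 5 h 9 min
Sat: 06:00–17:45 = 11 h 45 min; less 30 min break → 11 h 15 min
Sun: 05:48–15:43 = 9 h 55 min; less 30 min break → 9 h 25 min
Total: 4 h 49 min + 7 h 51 min + 5 h 9 min + 11 h 15 min + 9 h 25 min = 38 h 29 min.

38.48 hours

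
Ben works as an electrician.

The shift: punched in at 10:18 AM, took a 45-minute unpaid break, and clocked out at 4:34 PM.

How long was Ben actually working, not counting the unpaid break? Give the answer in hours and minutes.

The shift: 10:18 AM–4:34 PM = 6 h 16 min; less 45 min break → 5 h 31 min

5 h 31 min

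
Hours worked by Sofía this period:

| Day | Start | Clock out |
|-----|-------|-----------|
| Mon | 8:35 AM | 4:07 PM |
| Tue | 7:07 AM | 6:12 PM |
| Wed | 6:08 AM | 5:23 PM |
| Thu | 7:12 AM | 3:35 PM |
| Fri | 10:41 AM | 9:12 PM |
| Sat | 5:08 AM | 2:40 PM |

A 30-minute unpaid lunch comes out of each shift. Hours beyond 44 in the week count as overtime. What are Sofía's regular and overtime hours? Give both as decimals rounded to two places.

Regular 44.00 hours, overtime 11.30 hours

Mon: 8:35 AM–4:07 PM = 7 h 32 min; less 30 min break → 7 h 2 min
Tue: 7:07 AM–6:12 PM = 11 h 5 min; less 30 min break → 10 h 35 min
Wed: 6:08 AM–5:23 PM = 11 h 15 min; less 30 min break → 10 h 45 min
Thu: 7:12 AM–3:35 PM = 8 h 23 min; less 30 min break → 7 h 53 min
Fri: 10:41 AM–9:12 PM = 10 h 31 min; less 30 min break → 10 h 1 min
Sat: 5:08 AM–2:40 PM = 9 h 32 min; less 30 min break → 9 h 2 min
Total worked: 55 h 18 min = 55.30 h.
Threshold 44 h → overtime 11 h 18 min, regular 44 h 0 min.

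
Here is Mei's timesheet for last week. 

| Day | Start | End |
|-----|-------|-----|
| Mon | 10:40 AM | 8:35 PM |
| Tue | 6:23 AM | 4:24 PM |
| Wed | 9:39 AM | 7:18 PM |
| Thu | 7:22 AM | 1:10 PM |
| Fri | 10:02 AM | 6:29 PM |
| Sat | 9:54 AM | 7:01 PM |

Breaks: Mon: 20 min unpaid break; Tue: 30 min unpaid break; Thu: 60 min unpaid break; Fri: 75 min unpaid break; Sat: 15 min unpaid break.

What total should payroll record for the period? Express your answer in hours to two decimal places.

Mon: 10:40 AM–8:35 PM = 9 h 55 min; less 20 min break → 9 h 35 min
Tue: 6:23 AM–4:24 PM = 10 h 1 min; less 30 min break → 9 h 31 min
Wed: 9:39 AM–7:18 PM = 9 h 39 min
Thu: 7:22 AM–1:10 PM = 5 h 48 min; less 60 min break → 4 h 48 min
Fri: 10:02 AM–6:29 PM = 8 h 27 min; less 75 min break → 7 h 12 min
Sat: 9:54 AM–7:01 PM = 9 h 7 min; less 15 min break → 8 h 52 min
Total: 9 h 35 min + 9 h 31 min + 9 h 39 min + 4 h 48 min + 7 h 12 min + 8 h 52 min = 49 h 37 min.

49.62 hours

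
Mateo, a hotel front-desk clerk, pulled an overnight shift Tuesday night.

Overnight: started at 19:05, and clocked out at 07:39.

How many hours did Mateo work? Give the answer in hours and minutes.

Overnight: 19:05 → midnight = 4 h 55 min; midnight → 07:39 = 7 h 39 min; span 12 h 34 min

12 h 34 min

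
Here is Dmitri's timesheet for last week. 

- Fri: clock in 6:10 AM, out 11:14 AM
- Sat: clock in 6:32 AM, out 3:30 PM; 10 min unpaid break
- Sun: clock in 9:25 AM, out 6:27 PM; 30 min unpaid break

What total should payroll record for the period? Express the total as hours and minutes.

22 h 24 min

Fri: 6:10 AM–11:14 AM = 5 h 4 min
Sat: 6:32 AM–3:30 PM = 8 h 58 min; less 10 min break → 8 h 48 min
Sun: 9:25 AM–6:27 PM = 9 h 2 min; less 30 min break → 8 h 32 min
Total: 5 h 4 min + 8 h 48 min + 8 h 32 min = 22 h 24 min.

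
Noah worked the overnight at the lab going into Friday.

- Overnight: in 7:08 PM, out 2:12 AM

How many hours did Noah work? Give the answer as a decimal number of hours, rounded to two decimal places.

Overnight: 7:08 PM → midnight = 4 h 52 min; midnight → 2:12 AM = 2 h 12 min; span 7 h 4 min

7.07 hours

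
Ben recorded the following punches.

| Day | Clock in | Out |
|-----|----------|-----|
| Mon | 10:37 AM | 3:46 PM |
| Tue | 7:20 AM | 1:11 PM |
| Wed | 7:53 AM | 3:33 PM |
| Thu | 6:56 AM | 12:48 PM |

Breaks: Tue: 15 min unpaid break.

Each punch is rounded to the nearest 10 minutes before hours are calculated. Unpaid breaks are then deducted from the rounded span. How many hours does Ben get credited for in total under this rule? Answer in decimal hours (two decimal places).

24.25 hours

Mon: in 10:37 AM→10:40 AM, out 3:46 PM→3:50 PM; 5 h 10 min
Tue: in 7:20 AM→7:20 AM, out 1:11 PM→1:10 PM; 5 h 50 min − 15 min = 5 h 35 min
Wed: in 7:53 AM→7:50 AM, out 3:33 PM→3:30 PM; 7 h 40 min
Thu: in 6:56 AM→7:00 AM, out 12:48 PM→12:50 PM; 5 h 50 min
Total credited: 24 h 15 min.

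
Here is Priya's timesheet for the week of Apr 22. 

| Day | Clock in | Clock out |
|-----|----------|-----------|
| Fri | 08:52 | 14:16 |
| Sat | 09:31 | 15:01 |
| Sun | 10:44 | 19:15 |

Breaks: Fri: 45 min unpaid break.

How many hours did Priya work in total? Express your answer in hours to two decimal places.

18.67 hours

Fri: 08:52–14:16 = 5 h 24 min; less 45 min break → 4 h 39 min
Sat: 09:31–15:01 = 5 h 30 min
Sun: 10:44–19:15 = 8 h 31 min
Total: 4 h 39 min + 5 h 30 min + 8 h 31 min = 18 h 40 min.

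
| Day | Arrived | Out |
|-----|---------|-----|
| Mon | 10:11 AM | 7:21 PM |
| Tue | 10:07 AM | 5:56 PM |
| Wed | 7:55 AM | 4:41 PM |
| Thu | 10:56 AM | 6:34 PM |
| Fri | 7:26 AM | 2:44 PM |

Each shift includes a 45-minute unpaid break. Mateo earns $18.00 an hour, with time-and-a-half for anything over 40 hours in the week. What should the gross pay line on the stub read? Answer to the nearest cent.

Mon: 10:11 AM–7:21 PM = 9 h 10 min; less 45 min break → 8 h 25 min
Tue: 10:07 AM–5:56 PM = 7 h 49 min; less 45 min break → 7 h 4 min
Wed: 7:55 AM–4:41 PM = 8 h 46 min; less 45 min break → 8 h 1 min
Thu: 10:56 AM–6:34 PM = 7 h 38 min; less 45 min break → 6 h 53 min
Fri: 7:26 AM–2:44 PM = 7 h 18 min; less 45 min break → 6 h 33 min
Total worked: 36 h 56 min = 2216 min.
Regular 36 h 56 min = 2216 min at $18.00/h; overtime 0 h 0 min = 0 min at $27.00/h.
Pay = (2216 × $18.00 + 0 × $27.00) ÷ 60 = $664.80.

$664.80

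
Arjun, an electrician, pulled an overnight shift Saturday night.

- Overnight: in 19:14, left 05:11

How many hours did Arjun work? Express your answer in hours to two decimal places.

Overnight: 19:14 → midnight = 4 h 46 min; midnight → 05:11 = 5 h 11 min; span 9 h 57 min

9.95 hours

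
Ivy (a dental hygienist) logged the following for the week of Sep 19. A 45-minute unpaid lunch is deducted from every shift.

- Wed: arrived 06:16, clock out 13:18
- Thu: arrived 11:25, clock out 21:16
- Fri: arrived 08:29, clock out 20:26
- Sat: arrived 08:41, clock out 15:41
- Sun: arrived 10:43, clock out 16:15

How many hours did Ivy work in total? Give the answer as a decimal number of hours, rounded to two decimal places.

Wed: 06:16–13:18 = 7 h 2 min; less 45 min break → 6 h 17 min
Thu: 11:25–21:16 = 9 h 51 min; less 45 min break → 9 h 6 min
Fri: 08:29–20:26 = 11 h 57 min; less 45 min break → 11 h 12 min
Sat: 08:41–15:41 = 7 h 0 min; less 45 min break → 6 h 15 min
Sun: 10:43–16:15 = 5 h 32 min; less 45 min break → 4 h 47 min
Total: 6 h 17 min + 9 h 6 min + 11 h 12 min + 6 h 15 min + 4 h 47 min = 37 h 37 min.

37.62 hours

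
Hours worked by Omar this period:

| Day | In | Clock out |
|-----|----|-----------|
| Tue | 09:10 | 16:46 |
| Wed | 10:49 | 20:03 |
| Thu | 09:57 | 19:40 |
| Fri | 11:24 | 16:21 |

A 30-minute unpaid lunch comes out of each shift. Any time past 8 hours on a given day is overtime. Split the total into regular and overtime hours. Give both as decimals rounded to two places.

Regular 27.55 hours, overtime 1.95 hours

Tue: 09:10–16:46 = 7 h 36 min; less 30 min break → 7 h 6 min
Wed: 10:49–20:03 = 9 h 14 min; less 30 min break → 8 h 44 min
Thu: 09:57–19:40 = 9 h 43 min; less 30 min break → 9 h 13 min
Fri: 11:24–16:21 = 4 h 57 min; less 30 min break → 4 h 27 min
Tue reg 7 h 6 min / OT 0 h 0 min; Wed reg 8 h 0 min / OT 0 h 44 min; Thu reg 8 h 0 min / OT 1 h 13 min; Fri reg 4 h 27 min / OT 0 h 0 min.
Totals: regular 27 h 33 min, overtime 1 h 57 min.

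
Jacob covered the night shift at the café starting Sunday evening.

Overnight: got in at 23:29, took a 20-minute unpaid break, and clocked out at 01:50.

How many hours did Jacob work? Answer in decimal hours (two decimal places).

Overnight: 23:29 → midnight = 0 h 31 min; midnight → 01:50 = 1 h 50 min; span 2 h 21 min; less 20 min break → 2 h 1 min

2.02 hours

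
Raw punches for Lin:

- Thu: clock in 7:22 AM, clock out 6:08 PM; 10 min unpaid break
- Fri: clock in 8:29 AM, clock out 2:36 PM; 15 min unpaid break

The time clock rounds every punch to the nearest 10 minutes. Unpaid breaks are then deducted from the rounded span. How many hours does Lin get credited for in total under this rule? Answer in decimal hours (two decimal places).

16.58 hours

Thu: in 7:22 AM→7:20 AM, out 6:08 PM→6:10 PM; 10 h 50 min − 10 min = 10 h 40 min
Fri: in 8:29 AM→8:30 AM, out 2:36 PM→2:40 PM; 6 h 10 min − 15 min = 5 h 55 min
Total credited: 16 h 35 min.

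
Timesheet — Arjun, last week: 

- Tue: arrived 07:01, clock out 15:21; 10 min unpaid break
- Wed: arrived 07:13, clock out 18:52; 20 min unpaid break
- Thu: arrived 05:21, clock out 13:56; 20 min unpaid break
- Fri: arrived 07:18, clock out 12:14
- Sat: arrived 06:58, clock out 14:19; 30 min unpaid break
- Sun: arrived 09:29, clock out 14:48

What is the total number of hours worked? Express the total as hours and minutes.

Tue: 07:01–15:21 = 8 h 20 min; less 10 min break → 8 h 10 min
Wed: 07:13–18:52 = 11 h 39 min; less 20 min break → 11 h 19 min
Thu: 05:21–13:56 = 8 h 35 min; less 20 min break → 8 h 15 min
Fri: 07:18–12:14 = 4 h 56 min
Sat: 06:58–14:19 = 7 h 21 min; less 30 min break → 6 h 51 min
Sun: 09:29–14:48 = 5 h 19 min
Total: 8 h 10 min + 11 h 19 min + 8 h 15 min + 4 h 56 min + 6 h 51 min + 5 h 19 min = 44 h 50 min.

44 h 50 min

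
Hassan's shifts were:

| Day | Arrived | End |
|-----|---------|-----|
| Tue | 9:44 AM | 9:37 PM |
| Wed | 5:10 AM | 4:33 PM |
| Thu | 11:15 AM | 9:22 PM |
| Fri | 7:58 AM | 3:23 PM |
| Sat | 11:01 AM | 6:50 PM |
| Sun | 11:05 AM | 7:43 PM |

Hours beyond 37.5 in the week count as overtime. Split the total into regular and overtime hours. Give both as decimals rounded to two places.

Tue: 9:44 AM–9:37 PM = 11 h 53 min
Wed: 5:10 AM–4:33 PM = 11 h 23 min
Thu: 11:15 AM–9:22 PM = 10 h 7 min
Fri: 7:58 AM–3:23 PM = 7 h 25 min
Sat: 11:01 AM–6:50 PM = 7 h 49 min
Sun: 11:05 AM–7:43 PM = 8 h 38 min
Total worked: 57 h 15 min = 57.25 h.
Threshold 37.5 h → overtime 19 h 45 min, regular 37 h 30 min.

Regular 37.50 hours, overtime 19.75 hours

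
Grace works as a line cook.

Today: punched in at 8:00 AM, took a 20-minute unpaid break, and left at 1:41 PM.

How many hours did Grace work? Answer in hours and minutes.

Today: 8:00 AM–1:41 PM = 5 h 41 min; less 20 min break → 5 h 21 min

5 h 21 min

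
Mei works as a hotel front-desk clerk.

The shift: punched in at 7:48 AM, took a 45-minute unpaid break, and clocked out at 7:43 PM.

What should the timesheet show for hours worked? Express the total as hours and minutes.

The shift: 7:48 AM–7:43 PM = 11 h 55 min; less 45 min break → 11 h 10 min

11 h 10 min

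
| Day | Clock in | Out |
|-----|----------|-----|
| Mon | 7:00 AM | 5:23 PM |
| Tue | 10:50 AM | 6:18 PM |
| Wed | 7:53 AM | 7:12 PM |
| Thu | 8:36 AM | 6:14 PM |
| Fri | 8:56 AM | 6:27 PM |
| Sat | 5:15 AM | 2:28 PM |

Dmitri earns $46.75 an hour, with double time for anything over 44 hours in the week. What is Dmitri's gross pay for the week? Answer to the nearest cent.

$3322.37

Mon: 7:00 AM–5:23 PM = 10 h 23 min
Tue: 10:50 AM–6:18 PM = 7 h 28 min
Wed: 7:53 AM–7:12 PM = 11 h 19 min
Thu: 8:36 AM–6:14 PM = 9 h 38 min
Fri: 8:56 AM–6:27 PM = 9 h 31 min
Sat: 5:15 AM–2:28 PM = 9 h 13 min
Total worked: 57 h 32 min = 3452 min.
Regular 44 h 0 min = 2640 min at $46.75/h; overtime 13 h 32 min = 812 min at $93.50/h.
Pay = (2640 × $46.75 + 812 × $93.50) ÷ 60 = $3322.37.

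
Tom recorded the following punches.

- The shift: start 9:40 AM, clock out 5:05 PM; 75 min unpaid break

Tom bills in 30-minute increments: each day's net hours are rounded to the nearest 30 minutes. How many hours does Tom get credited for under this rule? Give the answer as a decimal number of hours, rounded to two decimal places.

The shift: 9:40 AM–5:05 PM = 7 h 25 min − 75 min = 6 h 10 min → rounds to 6 h 0 min

6.00 hours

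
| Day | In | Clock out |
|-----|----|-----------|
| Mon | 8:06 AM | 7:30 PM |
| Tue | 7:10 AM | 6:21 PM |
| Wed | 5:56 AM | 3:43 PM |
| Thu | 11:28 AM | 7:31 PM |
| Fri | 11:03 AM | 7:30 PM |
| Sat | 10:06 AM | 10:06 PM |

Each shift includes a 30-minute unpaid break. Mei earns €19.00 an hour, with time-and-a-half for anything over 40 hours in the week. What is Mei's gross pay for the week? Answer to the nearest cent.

Mon: 8:06 AM–7:30 PM = 11 h 24 min; less 30 min break → 10 h 54 min
Tue: 7:10 AM–6:21 PM = 11 h 11 min; less 30 min break → 10 h 41 min
Wed: 5:56 AM–3:43 PM = 9 h 47 min; less 30 min break → 9 h 17 min
Thu: 11:28 AM–7:31 PM = 8 h 3 min; less 30 min break → 7 h 33 min
Fri: 11:03 AM–7:30 PM = 8 h 27 min; less 30 min break → 7 h 57 min
Sat: 10:06 AM–10:06 PM = 12 h 0 min; less 30 min break → 11 h 30 min
Total worked: 57 h 52 min = 3472 min.
Regular 40 h 0 min = 2400 min at €19.00/h; overtime 17 h 52 min = 1072 min at €28.50/h.
Pay = (2400 × €19.00 + 1072 × €28.50) ÷ 60 = €1269.20.

€1269.20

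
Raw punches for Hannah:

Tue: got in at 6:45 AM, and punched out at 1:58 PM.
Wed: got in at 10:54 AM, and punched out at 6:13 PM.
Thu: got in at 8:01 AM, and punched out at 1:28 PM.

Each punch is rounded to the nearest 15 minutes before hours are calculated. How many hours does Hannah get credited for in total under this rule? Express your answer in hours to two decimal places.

20.00 hours

Tue: in 6:45 AM→6:45 AM, out 1:58 PM→2:00 PM; 7 h 15 min
Wed: in 10:54 AM→11:00 AM, out 6:13 PM→6:15 PM; 7 h 15 min
Thu: in 8:01 AM→8:00 AM, out 1:28 PM→1:30 PM; 5 h 30 min
Total credited: 20 h 0 min.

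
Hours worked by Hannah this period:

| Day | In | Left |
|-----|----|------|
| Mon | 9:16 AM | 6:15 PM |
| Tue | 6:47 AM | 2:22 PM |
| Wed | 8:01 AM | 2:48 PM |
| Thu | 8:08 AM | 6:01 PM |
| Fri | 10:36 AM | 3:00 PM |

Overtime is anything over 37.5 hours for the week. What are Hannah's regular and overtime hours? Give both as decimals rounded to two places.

Regular 37.50 hours, overtime 0.13 hours

Mon: 9:16 AM–6:15 PM = 8 h 59 min
Tue: 6:47 AM–2:22 PM = 7 h 35 min
Wed: 8:01 AM–2:48 PM = 6 h 47 min
Thu: 8:08 AM–6:01 PM = 9 h 53 min
Fri: 10:36 AM–3:00 PM = 4 h 24 min
Total worked: 37 h 38 min = 37.63 h.
Threshold 37.5 h → overtime 0 h 8 min, regular 37 h 30 min.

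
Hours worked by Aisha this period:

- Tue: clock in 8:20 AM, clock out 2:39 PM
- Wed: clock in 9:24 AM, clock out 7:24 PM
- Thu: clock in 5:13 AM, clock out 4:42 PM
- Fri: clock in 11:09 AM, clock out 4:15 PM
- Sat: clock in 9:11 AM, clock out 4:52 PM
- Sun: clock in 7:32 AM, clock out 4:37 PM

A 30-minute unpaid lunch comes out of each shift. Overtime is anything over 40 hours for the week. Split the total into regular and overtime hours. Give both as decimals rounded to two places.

Regular 40.00 hours, overtime 6.67 hours

Tue: 8:20 AM–2:39 PM = 6 h 19 min; less 30 min break → 5 h 49 min
Wed: 9:24 AM–7:24 PM = 10 h 0 min; less 30 min break → 9 h 30 min
Thu: 5:13 AM–4:42 PM = 11 h 29 min; less 30 min break → 10 h 59 min
Fri: 11:09 AM–4:15 PM = 5 h 6 min; less 30 min break → 4 h 36 min
Sat: 9:11 AM–4:52 PM = 7 h 41 min; less 30 min break → 7 h 11 min
Sun: 7:32 AM–4:37 PM = 9 h 5 min; less 30 min break → 8 h 35 min
Total worked: 46 h 40 min = 46.67 h.
Threshold 40 h → overtime 6 h 40 min, regular 40 h 0 min.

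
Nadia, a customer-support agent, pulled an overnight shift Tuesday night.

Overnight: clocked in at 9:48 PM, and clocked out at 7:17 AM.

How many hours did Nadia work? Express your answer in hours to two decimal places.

Overnight: 9:48 PM → midnight = 2 h 12 min; midnight → 7:17 AM = 7 h 17 min; span 9 h 29 min

9.48 hours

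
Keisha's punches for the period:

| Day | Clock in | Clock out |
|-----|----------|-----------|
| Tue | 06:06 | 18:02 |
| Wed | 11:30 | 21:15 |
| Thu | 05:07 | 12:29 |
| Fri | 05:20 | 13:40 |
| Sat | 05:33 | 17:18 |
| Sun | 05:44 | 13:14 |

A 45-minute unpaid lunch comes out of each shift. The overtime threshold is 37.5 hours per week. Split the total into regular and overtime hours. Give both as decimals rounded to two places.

Tue: 06:06–18:02 = 11 h 56 min; less 45 min break → 11 h 11 min
Wed: 11:30–21:15 = 9 h 45 min; less 45 min break → 9 h 0 min
Thu: 05:07–12:29 = 7 h 22 min; less 45 min break → 6 h 37 min
Fri: 05:20–13:40 = 8 h 20 min; less 45 min break → 7 h 35 min
Sat: 05:33–17:18 = 11 h 45 min; less 45 min break → 11 h 0 min
Sun: 05:44–13:14 = 7 h 30 min; less 45 min break → 6 h 45 min
Total worked: 52 h 8 min = 52.13 h.
Threshold 37.5 h → overtime 14 h 38 min, regular 37 h 30 min.

Regular 37.50 hours, overtime 14.63 hours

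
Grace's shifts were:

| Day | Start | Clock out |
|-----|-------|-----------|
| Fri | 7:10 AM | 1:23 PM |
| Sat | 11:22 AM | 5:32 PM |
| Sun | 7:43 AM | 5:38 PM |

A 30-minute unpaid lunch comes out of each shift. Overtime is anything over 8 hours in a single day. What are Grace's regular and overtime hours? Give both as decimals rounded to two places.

Fri: 7:10 AM–1:23 PM = 6 h 13 min; less 30 min break → 5 h 43 min
Sat: 11:22 AM–5:32 PM = 6 h 10 min; less 30 min break → 5 h 40 min
Sun: 7:43 AM–5:38 PM = 9 h 55 min; less 30 min break → 9 h 25 min
Fri reg 5 h 43 min / OT 0 h 0 min; Sat reg 5 h 40 min / OT 0 h 0 min; Sun reg 8 h 0 min / OT 1 h 25 min.
Totals: regular 19 h 23 min, overtime 1 h 25 min.

Regular 19.38 hours, overtime 1.42 hours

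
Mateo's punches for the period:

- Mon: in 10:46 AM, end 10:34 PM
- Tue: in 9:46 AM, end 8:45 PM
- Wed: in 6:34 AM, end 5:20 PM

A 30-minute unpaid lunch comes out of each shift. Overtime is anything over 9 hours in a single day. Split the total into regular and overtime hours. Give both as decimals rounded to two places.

Regular 27.00 hours, overtime 5.05 hours

Mon: 10:46 AM–10:34 PM = 11 h 48 min; less 30 min break → 11 h 18 min
Tue: 9:46 AM–8:45 PM = 10 h 59 min; less 30 min break → 10 h 29 min
Wed: 6:34 AM–5:20 PM = 10 h 46 min; less 30 min break → 10 h 16 min
Mon reg 9 h 0 min / OT 2 h 18 min; Tue reg 9 h 0 min / OT 1 h 29 min; Wed reg 9 h 0 min / OT 1 h 16 min.
Totals: regular 27 h 0 min, overtime 5 h 3 min.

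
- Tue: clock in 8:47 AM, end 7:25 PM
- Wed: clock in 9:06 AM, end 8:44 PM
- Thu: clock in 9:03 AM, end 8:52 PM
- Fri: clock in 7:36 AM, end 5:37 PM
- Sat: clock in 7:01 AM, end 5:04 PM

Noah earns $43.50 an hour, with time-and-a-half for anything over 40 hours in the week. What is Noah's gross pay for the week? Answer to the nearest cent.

$2663.29

Tue: 8:47 AM–7:25 PM = 10 h 38 min
Wed: 9:06 AM–8:44 PM = 11 h 38 min
Thu: 9:03 AM–8:52 PM = 11 h 49 min
Fri: 7:36 AM–5:37 PM = 10 h 1 min
Sat: 7:01 AM–5:04 PM = 10 h 3 min
Total worked: 54 h 9 min = 3249 min.
Regular 40 h 0 min = 2400 min at $43.50/h; overtime 14 h 9 min = 849 min at $65.25/h.
Pay = (2400 × $43.50 + 849 × $65.25) ÷ 60 = $2663.29.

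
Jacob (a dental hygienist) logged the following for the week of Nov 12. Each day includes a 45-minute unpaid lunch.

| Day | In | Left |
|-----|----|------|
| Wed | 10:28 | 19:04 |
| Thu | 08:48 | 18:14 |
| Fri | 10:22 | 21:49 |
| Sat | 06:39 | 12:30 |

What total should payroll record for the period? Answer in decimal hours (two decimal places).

Wed: 10:28–19:04 = 8 h 36 min; less 45 min break → 7 h 51 min
Thu: 08:48–18:14 = 9 h 26 min; less 45 min break → 8 h 41 min
Fri: 10:22–21:49 = 11 h 27 min; less 45 min break → 10 h 42 min
Sat: 06:39–12:30 = 5 h 51 min; less 45 min break → 5 h 6 min
Total: 7 h 51 min + 8 h 41 min + 10 h 42 min + 5 h 6 min = 32 h 20 min.

32.33 hours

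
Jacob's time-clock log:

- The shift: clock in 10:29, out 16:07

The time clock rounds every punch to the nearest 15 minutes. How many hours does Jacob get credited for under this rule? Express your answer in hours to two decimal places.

The shift: in 10:29→10:30, out 16:07→16:00; 5 h 30 min

5.50 hours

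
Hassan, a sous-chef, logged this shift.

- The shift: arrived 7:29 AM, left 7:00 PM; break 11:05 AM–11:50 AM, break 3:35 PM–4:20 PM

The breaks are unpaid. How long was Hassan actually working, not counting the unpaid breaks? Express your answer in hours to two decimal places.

The shift: 7:29 AM–7:00 PM = 11 h 31 min; less 90 min break → 10 h 1 min

10.02 hours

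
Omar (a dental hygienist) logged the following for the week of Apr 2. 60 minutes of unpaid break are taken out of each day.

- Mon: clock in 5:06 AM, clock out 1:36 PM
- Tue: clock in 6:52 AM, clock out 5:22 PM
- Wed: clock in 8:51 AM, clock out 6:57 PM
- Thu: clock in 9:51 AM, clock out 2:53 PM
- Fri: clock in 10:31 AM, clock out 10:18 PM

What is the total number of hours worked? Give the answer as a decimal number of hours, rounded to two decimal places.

40.92 hours

Mon: 5:06 AM–1:36 PM = 8 h 30 min; less 60 min break → 7 h 30 min
Tue: 6:52 AM–5:22 PM = 10 h 30 min; less 60 min break → 9 h 30 min
Wed: 8:51 AM–6:57 PM = 10 h 6 min; less 60 min break → 9 h 6 min
Thu: 9:51 AM–2:53 PM = 5 h 2 min; less 60 min break → 4 h 2 min
Fri: 10:31 AM–10:18 PM = 11 h 47 min; less 60 min break → 10 h 47 min
Total: 7 h 30 min + 9 h 30 min + 9 h 6 min + 4 h 2 min + 10 h 47 min = 40 h 55 min.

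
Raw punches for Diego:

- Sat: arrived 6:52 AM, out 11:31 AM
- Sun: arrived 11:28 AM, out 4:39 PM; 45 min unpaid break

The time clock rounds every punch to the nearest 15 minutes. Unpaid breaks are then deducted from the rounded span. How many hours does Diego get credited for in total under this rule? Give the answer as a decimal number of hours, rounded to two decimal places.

Sat: in 6:52 AM→6:45 AM, out 11:31 AM→11:30 AM; 4 h 45 min
Sun: in 11:28 AM→11:30 AM, out 4:39 PM→4:45 PM; 5 h 15 min − 45 min = 4 h 30 min
Total credited: 9 h 15 min.

9.25 hours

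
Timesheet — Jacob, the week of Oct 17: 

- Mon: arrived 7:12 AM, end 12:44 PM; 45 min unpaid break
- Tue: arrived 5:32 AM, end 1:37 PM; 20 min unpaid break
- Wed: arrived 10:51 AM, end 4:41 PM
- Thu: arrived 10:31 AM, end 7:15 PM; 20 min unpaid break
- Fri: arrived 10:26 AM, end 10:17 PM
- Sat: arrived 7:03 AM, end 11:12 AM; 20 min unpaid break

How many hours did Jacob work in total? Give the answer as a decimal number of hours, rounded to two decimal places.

Mon: 7:12 AM–12:44 PM = 5 h 32 min; less 45 min break → 4 h 47 min
Tue: 5:32 AM–1:37 PM = 8 h 5 min; less 20 min break → 7 h 45 min
Wed: 10:51 AM–4:41 PM = 5 h 50 min
Thu: 10:31 AM–7:15 PM = 8 h 44 min; less 20 min break → 8 h 24 min
Fri: 10:26 AM–10:17 PM = 11 h 51 min
Sat: 7:03 AM–11:12 AM = 4 h 9 min; less 20 min break → 3 h 49 min
Total: 4 h 47 min + 7 h 45 min + 5 h 50 min + 8 h 24 min + 11 h 51 min + 3 h 49 min = 42 h 26 min.

42.43 hours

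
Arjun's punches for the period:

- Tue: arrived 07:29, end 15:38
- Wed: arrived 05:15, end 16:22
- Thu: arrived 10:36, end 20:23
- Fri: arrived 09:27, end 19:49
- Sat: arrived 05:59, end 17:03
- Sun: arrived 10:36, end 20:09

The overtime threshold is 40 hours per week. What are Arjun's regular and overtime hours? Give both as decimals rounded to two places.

Tue: 07:29–15:38 = 8 h 9 min
Wed: 05:15–16:22 = 11 h 7 min
Thu: 10:36–20:23 = 9 h 47 min
Fri: 09:27–19:49 = 10 h 22 min
Sat: 05:59–17:03 = 11 h 4 min
Sun: 10:36–20:09 = 9 h 33 min
Total worked: 60 h 2 min = 60.03 h.
Threshold 40 h → overtime 20 h 2 min, regular 40 h 0 min.

Regular 40.00 hours, overtime 20.03 hours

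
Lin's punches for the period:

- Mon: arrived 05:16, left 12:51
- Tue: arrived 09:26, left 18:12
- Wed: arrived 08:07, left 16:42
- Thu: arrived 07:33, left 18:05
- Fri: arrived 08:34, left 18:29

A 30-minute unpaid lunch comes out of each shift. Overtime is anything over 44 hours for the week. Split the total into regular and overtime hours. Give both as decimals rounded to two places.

Mon: 05:16–12:51 = 7 h 35 min; less 30 min break → 7 h 5 min
Tue: 09:26–18:12 = 8 h 46 min; less 30 min break → 8 h 16 min
Wed: 08:07–16:42 = 8 h 35 min; less 30 min break → 8 h 5 min
Thu: 07:33–18:05 = 10 h 32 min; less 30 min break → 10 h 2 min
Fri: 08:34–18:29 = 9 h 55 min; less 30 min break → 9 h 25 min
Total worked: 42 h 53 min = 42.88 h.
Threshold 44 h → overtime 0 h 0 min, regular 42 h 53 min.

Regular 42.88 hours, overtime 0.00 hours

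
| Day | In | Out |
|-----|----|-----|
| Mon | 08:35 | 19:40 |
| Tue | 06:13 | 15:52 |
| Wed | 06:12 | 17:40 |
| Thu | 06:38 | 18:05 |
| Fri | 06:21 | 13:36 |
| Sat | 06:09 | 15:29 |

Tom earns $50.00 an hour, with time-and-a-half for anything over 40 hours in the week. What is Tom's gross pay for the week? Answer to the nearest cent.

Mon: 08:35–19:40 = 11 h 5 min
Tue: 06:13–15:52 = 9 h 39 min
Wed: 06:12–17:40 = 11 h 28 min
Thu: 06:38–18:05 = 11 h 27 min
Fri: 06:21–13:36 = 7 h 15 min
Sat: 06:09–15:29 = 9 h 20 min
Total worked: 60 h 14 min = 3614 min.
Regular 40 h 0 min = 2400 min at $50.00/h; overtime 20 h 14 min = 1214 min at $75.00/h.
Pay = (2400 × $50.00 + 1214 × $75.00) ÷ 60 = $3517.50.

$3517.50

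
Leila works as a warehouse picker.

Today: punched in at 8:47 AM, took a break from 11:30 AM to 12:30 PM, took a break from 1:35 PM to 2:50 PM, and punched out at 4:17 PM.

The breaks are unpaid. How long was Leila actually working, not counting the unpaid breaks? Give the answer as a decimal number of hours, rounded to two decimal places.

Today: 8:47 AM–4:17 PM = 7 h 30 min; less 135 min break → 5 h 15 min

5.25 hours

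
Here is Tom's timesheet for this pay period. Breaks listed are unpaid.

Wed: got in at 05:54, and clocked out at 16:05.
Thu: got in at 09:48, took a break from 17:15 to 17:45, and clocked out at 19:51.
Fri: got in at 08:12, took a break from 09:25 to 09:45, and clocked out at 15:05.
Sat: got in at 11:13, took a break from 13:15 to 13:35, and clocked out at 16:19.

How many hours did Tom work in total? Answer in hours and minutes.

31 h 3 min

Wed: 05:54–16:05 = 10 h 11 min
Thu: 09:48–19:51 = 10 h 3 min; less 30 min break → 9 h 33 min
Fri: 08:12–15:05 = 6 h 53 min; less 20 min break → 6 h 33 min
Sat: 11:13–16:19 = 5 h 6 min; less 20 min break → 4 h 46 min
Total: 10 h 11 min + 9 h 33 min + 6 h 33 min + 4 h 46 min = 31 h 3 min.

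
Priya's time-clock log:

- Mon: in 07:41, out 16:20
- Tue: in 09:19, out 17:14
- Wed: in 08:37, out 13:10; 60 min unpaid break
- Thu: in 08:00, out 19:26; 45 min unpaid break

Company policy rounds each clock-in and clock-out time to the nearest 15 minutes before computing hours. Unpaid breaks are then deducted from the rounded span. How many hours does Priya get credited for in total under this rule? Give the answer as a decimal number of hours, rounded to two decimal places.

Mon: in 07:41→07:45, out 16:20→16:15; 8 h 30 min
Tue: in 09:19→09:15, out 17:14→17:15; 8 h 0 min
Wed: in 08:37→08:30, out 13:10→13:15; 4 h 45 min − 60 min = 3 h 45 min
Thu: in 08:00→08:00, out 19:26→19:30; 11 h 30 min − 45 min = 10 h 45 min
Total credited: 31 h 0 min.

31.00 hours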